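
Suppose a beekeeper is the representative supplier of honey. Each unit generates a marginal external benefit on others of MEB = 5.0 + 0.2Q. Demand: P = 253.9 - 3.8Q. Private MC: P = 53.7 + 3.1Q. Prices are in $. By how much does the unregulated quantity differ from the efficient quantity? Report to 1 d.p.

Market equilibrium (private): 53.7 + 3.1Q = 253.9 - 3.8Q → Q_m = 29.0145.
Social marginal cost = private MC − MEB = 48.7 + 2.9Q.
Set SMC = demand: 48.7 + 2.9Q = 253.9 - 3.8Q → Q* = 30.6269.
Gap = |29.0145 − 30.6269| = 1.6124.

1.6 units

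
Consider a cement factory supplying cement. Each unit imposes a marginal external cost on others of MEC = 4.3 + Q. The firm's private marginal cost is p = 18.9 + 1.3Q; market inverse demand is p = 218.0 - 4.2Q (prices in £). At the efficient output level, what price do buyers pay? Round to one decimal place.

P = £92.1

Social marginal cost = private MC + MEC = 23.2 + 2.3Q.
Set SMC = demand: 23.2 + 2.3Q = 218.0 - 4.2Q → Q* = 29.9692.
Consumer price on the demand curve at Q*: 218.0 − 4.2×29.9692 = 92.1294.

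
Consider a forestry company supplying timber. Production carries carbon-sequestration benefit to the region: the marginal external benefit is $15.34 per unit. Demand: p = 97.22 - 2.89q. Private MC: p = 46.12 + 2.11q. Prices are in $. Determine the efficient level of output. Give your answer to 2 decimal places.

q* = 13.29

Social marginal cost = private MC − MEB = 30.78 + 2.11q.
Set SMC = demand: 30.78 + 2.11q = 97.22 - 2.89q → q* = 13.2880.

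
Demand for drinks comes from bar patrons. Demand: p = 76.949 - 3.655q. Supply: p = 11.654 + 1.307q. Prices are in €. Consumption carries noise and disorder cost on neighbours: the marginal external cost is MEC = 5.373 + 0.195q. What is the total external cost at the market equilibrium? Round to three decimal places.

€87.586

Market equilibrium (private): 11.654 + 1.307q = 76.949 - 3.655q → q_m = 13.1590.
Total external cost = ∫₀^{q_m} (5.373 + 0.195q) dq = 5.373×13.1590 + ½×0.195×13.1590² = 87.5863.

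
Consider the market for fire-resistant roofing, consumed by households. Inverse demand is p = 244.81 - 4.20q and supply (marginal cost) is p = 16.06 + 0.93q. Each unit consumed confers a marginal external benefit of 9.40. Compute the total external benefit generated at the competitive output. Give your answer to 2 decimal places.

Market equilibrium (private): 16.06 + 0.93q = 244.81 - 4.20q → q_m = 44.5906.
Total external benefit = MEB × q_m = 9.40 × 44.5906 = 419.1516.

419.15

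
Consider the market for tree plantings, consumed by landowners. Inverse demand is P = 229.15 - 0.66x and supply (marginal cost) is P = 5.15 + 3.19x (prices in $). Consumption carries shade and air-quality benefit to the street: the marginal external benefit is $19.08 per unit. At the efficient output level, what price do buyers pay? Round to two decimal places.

Social marginal benefit = demand + MEB = 248.23 - 0.66x.
Set SMB = MC: 248.23 - 0.66x = 5.15 + 3.19x → x* = 63.1377.
Consumer price on the demand curve at x*: 229.15 − 0.66×63.1377 = 187.4791.

P = $187.48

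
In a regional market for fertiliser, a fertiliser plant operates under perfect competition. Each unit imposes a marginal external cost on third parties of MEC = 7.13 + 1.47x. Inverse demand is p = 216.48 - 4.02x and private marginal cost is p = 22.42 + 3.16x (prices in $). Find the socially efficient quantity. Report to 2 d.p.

x* = 21.61

Social marginal cost = private MC + MEC = 29.55 + 4.63x.
Set SMC = demand: 29.55 + 4.63x = 216.48 - 4.02x → x* = 21.6104.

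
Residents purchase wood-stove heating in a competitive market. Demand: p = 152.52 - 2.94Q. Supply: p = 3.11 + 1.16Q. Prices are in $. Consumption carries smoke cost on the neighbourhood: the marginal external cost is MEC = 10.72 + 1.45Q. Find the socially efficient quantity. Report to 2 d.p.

Social marginal benefit = demand − MEC = 141.80 - 4.39Q.
Set SMB = MC: 141.80 - 4.39Q = 3.11 + 1.16Q → Q* = 24.9892.

Q* = 24.99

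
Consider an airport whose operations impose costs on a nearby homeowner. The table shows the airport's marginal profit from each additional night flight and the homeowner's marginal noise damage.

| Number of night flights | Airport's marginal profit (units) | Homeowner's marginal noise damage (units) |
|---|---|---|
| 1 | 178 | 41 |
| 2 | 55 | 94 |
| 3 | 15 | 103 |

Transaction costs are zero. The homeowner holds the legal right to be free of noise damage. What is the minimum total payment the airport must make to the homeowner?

Efficient level: marginal profit ≥ marginal noise damage through level 1, so k* = 1.
With the homeowner holding the right, the airport must at least compensate total damage at k*: 41 = 41.

41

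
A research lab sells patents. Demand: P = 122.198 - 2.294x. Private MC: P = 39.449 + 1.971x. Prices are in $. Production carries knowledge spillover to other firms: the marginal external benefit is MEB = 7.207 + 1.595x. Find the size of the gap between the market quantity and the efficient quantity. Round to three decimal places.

Market equilibrium (private): 39.449 + 1.971x = 122.198 - 2.294x → x_m = 19.4019.
Social marginal cost = private MC − MEB = 32.242 + 0.376x.
Set SMC = demand: 32.242 + 0.376x = 122.198 - 2.294x → x* = 33.6914.
Gap = |19.4019 − 33.6914| = 14.2895.

14.290 units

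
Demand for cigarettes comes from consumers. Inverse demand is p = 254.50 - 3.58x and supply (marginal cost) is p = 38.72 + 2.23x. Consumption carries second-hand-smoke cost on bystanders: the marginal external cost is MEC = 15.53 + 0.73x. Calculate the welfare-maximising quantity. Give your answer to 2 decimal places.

x* = 30.62

Social marginal benefit = demand − MEC = 238.97 - 4.31x.
Set SMB = MC: 238.97 - 4.31x = 38.72 + 2.23x → x* = 30.6193.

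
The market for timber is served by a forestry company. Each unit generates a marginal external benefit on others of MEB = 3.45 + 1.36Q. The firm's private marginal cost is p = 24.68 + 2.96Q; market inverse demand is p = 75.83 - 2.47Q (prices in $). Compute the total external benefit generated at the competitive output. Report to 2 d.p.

Market equilibrium (private): 24.68 + 2.96Q = 75.83 - 2.47Q → Q_m = 9.4199.
Total external benefit = ∫₀^{Q_m} (3.45 + 1.36Q) dQ = 3.45×9.4199 + ½×1.36×9.4199² = 92.8381.

$92.84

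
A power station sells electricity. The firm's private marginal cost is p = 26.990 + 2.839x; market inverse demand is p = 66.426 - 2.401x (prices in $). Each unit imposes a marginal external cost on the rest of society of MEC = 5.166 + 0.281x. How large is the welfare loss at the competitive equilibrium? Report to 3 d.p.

DWL = $4.801

Market equilibrium (private): 26.990 + 2.839x = 66.426 - 2.401x → x_m = 7.5260.
Social marginal cost = private MC + MEC = 32.156 + 3.120x.
Set SMC = demand: 32.156 + 3.120x = 66.426 - 2.401x → x* = 6.2072.
Height of the DWL triangle at x_m is SMC(x_m) − demand(x_m) = MEC(x_m) = 7.2808.
DWL = ½ × 1.3188 × 7.2808 = 4.8010.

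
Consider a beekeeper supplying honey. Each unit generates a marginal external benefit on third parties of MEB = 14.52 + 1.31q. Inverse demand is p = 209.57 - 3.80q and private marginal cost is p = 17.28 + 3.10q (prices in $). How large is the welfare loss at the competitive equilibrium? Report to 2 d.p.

Market equilibrium (private): 17.28 + 3.10q = 209.57 - 3.80q → q_m = 27.8681.
Social marginal cost = private MC − MEB = 2.76 + 1.79q.
Set SMC = demand: 2.76 + 1.79q = 209.57 - 3.80q → q* = 36.9964.
Between q* and q_m the wedge demand − SMC runs linearly from 0 to MEB(q_m), so the loss is a triangle.
DWL = ½ × 9.1283 × 51.0272 = 232.8958.

DWL = $232.90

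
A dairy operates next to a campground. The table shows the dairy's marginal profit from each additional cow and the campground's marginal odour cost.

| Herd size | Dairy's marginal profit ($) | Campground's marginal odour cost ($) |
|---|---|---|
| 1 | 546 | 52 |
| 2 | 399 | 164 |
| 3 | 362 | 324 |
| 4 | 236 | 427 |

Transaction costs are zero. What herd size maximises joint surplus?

Bargaining reaches the level where marginal profit last exceeds marginal odour cost.
That holds through level 3 (362 ≥ 324) but not at 4 (236 < 427).

3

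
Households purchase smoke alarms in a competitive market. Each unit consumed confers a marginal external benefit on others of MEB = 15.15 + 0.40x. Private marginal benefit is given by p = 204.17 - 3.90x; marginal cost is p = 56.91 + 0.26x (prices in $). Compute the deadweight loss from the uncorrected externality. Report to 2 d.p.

Market equilibrium (private): 56.91 + 0.26x = 204.17 - 3.90x → x_m = 35.3990.
Social marginal benefit = demand + MEB = 219.32 - 3.50x.
Set SMB = MC: 219.32 - 3.50x = 56.91 + 0.26x → x* = 43.1941.
Height of the DWL triangle at x_m is SMB(x_m) − MC(x_m) = MEB(x_m) = 29.3096.
DWL = ½ × 7.7951 × 29.3096 = 114.2356.

DWL = $114.24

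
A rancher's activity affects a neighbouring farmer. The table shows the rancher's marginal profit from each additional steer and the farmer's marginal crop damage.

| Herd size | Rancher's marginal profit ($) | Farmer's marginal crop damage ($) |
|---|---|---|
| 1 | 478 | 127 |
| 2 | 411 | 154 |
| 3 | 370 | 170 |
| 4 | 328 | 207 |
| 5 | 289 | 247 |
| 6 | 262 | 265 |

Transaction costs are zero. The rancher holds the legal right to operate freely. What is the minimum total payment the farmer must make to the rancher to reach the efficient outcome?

Left alone the rancher would choose level 6 (marginal profit stays positive).
Efficient level: k* = 5 (marginal profit ≥ marginal crop damage through 5).
The farmer must at least cover the rancher's forgone profit from cutting 6→5: 262 = 262.

$262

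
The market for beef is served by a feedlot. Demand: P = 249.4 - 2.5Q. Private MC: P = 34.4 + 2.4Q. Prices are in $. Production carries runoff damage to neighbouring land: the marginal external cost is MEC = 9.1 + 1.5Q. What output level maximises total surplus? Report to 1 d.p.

Social marginal cost = private MC + MEC = 43.5 + 3.9Q.
Set SMC = demand: 43.5 + 3.9Q = 249.4 - 2.5Q → Q* = 32.1719.

Q* = 32.2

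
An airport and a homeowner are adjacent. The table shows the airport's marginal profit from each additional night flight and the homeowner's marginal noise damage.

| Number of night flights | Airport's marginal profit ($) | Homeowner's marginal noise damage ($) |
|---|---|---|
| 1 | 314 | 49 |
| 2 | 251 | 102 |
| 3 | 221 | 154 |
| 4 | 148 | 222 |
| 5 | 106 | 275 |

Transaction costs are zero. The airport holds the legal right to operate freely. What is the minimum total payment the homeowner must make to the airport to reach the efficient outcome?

Left alone the airport would choose level 5 (marginal profit stays positive).
Efficient level: k* = 3 (marginal profit ≥ marginal noise damage through 3).
The homeowner must at least cover the airport's forgone profit from cutting 5→3: 148 + 106 = 254.

$254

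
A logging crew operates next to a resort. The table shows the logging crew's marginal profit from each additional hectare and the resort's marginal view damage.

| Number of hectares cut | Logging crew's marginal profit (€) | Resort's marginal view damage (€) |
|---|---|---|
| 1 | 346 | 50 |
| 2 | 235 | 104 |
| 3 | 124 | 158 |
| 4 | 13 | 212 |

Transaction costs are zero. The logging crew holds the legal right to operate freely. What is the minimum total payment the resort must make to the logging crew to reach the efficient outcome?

Left alone the logging crew would choose level 4 (marginal profit stays positive).
Efficient level: k* = 2 (marginal profit ≥ marginal view damage through 2).
The resort must at least cover the logging crew's forgone profit from cutting 4→2: 124 + 13 = 137.

€137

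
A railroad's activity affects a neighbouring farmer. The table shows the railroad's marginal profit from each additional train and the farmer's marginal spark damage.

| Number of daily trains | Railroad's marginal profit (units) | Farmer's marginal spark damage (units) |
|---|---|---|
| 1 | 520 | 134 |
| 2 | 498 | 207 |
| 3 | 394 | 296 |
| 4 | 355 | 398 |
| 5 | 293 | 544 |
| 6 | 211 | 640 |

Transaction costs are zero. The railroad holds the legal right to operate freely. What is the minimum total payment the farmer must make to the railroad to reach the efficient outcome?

859

Left alone the railroad would choose level 6 (marginal profit stays positive).
Efficient level: k* = 3 (marginal profit ≥ marginal spark damage through 3).
The farmer must at least cover the railroad's forgone profit from cutting 6→3: 355 + 293 + 211 = 859.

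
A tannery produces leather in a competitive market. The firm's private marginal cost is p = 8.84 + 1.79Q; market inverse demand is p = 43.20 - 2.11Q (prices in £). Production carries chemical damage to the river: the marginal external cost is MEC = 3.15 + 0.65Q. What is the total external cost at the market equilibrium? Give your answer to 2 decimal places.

Market equilibrium (private): 8.84 + 1.79Q = 43.20 - 2.11Q → Q_m = 8.8103.
Total external cost = ∫₀^{Q_m} (3.15 + 0.65Q) dQ = 3.15×8.8103 + ½×0.65×8.8103² = 52.9794.

£52.98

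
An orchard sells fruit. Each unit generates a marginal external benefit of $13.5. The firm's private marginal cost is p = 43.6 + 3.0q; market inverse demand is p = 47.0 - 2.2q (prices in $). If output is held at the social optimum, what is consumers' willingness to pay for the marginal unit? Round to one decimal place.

Social marginal cost = private MC − MEB = 30.1 + 3.0q.
Set SMC = demand: 30.1 + 3.0q = 47.0 - 2.2q → q* = 3.2500.
Consumer price on the demand curve at q*: 47.0 − 2.2×3.2500 = 39.8500.

P = $39.9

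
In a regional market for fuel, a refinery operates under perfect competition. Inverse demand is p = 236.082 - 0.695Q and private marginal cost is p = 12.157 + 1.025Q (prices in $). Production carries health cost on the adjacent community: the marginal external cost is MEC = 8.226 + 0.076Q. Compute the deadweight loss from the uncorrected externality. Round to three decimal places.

Market equilibrium (private): 12.157 + 1.025Q = 236.082 - 0.695Q → Q_m = 130.1890.
Social marginal cost = private MC + MEC = 20.383 + 1.101Q.
Set SMC = demand: 20.383 + 1.101Q = 236.082 - 0.695Q → Q* = 120.0997.
The welfare-loss triangle has base |Q_m − Q*| and height MEC(Q_m) (the vertical gap between SMC and demand is zero at Q* and MEC at Q_m).
DWL = ½ × 10.0893 × 18.1204 = 91.4111.

DWL = $91.411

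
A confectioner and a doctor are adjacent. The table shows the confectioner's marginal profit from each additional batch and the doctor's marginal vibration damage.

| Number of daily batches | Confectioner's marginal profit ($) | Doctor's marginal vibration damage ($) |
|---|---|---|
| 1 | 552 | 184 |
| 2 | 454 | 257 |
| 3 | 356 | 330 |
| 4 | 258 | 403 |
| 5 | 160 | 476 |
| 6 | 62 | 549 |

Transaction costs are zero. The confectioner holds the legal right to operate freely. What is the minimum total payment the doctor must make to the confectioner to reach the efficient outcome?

$480

Left alone the confectioner would choose level 6 (marginal profit stays positive).
Efficient level: k* = 3 (marginal profit ≥ marginal vibration damage through 3).
The doctor must at least cover the confectioner's forgone profit from cutting 6→3: 258 + 160 + 62 = 480.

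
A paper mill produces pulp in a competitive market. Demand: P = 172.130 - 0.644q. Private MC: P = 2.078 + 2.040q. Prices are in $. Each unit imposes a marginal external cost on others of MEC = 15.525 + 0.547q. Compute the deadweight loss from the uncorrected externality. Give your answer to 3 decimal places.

DWL = $389.693

Market equilibrium (private): 2.078 + 2.040q = 172.130 - 0.644q → q_m = 63.3577.
Social marginal cost = private MC + MEC = 17.603 + 2.587q.
Set SMC = demand: 17.603 + 2.587q = 172.130 - 0.644q → q* = 47.8264.
Height of the DWL triangle at q_m is SMC(q_m) − demand(q_m) = MEC(q_m) = 50.1816.
DWL = ½ × 15.5313 × 50.1816 = 389.6927.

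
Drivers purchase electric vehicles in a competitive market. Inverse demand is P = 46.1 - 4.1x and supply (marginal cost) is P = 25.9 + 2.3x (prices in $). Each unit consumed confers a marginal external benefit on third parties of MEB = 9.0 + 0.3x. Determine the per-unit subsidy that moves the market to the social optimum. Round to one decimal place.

Social marginal benefit = demand + MEB = 55.1 - 3.8x.
Set SMB = MC: 55.1 - 3.8x = 25.9 + 2.3x → x* = 4.7869.
The Pigouvian subsidy equals MEB at x*: 9.0 + 0.3×4.7869 = 10.4361.

subsidy = $10.4 per unit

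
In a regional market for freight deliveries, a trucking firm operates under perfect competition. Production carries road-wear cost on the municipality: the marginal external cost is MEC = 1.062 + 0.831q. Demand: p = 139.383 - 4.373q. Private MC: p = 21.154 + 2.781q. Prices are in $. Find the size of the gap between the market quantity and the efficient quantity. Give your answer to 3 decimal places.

Market equilibrium (private): 21.154 + 2.781q = 139.383 - 4.373q → q_m = 16.5263.
Social marginal cost = private MC + MEC = 22.216 + 3.612q.
Set SMC = demand: 22.216 + 3.612q = 139.383 - 4.373q → q* = 14.6734.
Gap = |16.5263 − 14.6734| = 1.8529.

1.853 units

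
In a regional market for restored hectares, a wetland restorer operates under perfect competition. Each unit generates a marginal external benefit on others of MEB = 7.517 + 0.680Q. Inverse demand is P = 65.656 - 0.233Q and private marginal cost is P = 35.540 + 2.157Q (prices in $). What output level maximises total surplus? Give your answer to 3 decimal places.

Social marginal cost = private MC − MEB = 28.023 + 1.477Q.
Set SMC = demand: 28.023 + 1.477Q = 65.656 - 0.233Q → Q* = 22.0076.

Q* = 22.008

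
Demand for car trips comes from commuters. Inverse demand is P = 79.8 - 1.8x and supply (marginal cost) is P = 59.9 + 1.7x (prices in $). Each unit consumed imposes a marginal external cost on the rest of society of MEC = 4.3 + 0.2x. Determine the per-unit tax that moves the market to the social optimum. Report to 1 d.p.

tax = $5.1 per unit

Social marginal benefit = demand − MEC = 75.5 - 2.0x.
Set SMB = MC: 75.5 - 2.0x = 59.9 + 1.7x → x* = 4.2162.
The Pigouvian tax equals MEC at x*: 4.3 + 0.2×4.2162 = 5.1432.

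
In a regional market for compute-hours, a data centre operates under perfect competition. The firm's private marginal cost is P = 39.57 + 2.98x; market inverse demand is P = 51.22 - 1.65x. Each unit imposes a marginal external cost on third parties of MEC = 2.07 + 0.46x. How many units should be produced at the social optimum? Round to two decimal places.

Social marginal cost = private MC + MEC = 41.64 + 3.44x.
Set SMC = demand: 41.64 + 3.44x = 51.22 - 1.65x → x* = 1.8821.

x* = 1.88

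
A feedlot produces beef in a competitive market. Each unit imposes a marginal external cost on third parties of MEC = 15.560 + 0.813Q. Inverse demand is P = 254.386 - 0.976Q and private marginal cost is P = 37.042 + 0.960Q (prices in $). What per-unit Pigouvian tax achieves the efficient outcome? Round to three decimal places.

Social marginal cost = private MC + MEC = 52.602 + 1.773Q.
Set SMC = demand: 52.602 + 1.773Q = 254.386 - 0.976Q → Q* = 73.4027.
The Pigouvian tax equals MEC at Q*: 15.560 + 0.813×73.4027 = 75.2364.

tax = $75.236 per unit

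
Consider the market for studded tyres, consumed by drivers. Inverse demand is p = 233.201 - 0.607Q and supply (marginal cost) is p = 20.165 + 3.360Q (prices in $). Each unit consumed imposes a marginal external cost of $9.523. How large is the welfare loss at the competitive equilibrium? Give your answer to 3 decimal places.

DWL = $11.430

Market equilibrium (private): 20.165 + 3.360Q = 233.201 - 0.607Q → Q_m = 53.7020.
Social marginal benefit = demand − MEC = 223.678 - 0.607Q.
Set SMB = MC: 223.678 - 0.607Q = 20.165 + 3.360Q → Q* = 51.3015.
The welfare-loss triangle has base |Q_m − Q*| and height MEC(Q_m) (the vertical gap between SMB and MC is zero at Q* and MEC at Q_m).
DWL = ½ × 2.4005 × 9.5230 = 11.4300.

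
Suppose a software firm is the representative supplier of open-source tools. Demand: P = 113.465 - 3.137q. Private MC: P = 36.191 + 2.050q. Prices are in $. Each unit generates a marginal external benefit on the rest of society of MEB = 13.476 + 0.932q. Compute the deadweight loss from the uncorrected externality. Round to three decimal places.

Market equilibrium (private): 36.191 + 2.050q = 113.465 - 3.137q → q_m = 14.8976.
Social marginal cost = private MC − MEB = 22.715 + 1.118q.
Set SMC = demand: 22.715 + 1.118q = 113.465 - 3.137q → q* = 21.3278.
Height of the DWL triangle at q_m is demand(q_m) − SMC(q_m) = MEB(q_m) = 27.3606.
DWL = ½ × 6.4302 × 27.3606 = 87.9671.

DWL = $87.967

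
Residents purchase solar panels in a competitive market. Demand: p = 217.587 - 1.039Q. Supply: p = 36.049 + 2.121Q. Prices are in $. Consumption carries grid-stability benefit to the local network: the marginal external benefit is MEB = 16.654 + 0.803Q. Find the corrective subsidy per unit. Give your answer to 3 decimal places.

subsidy = $84.176 per unit

Social marginal benefit = demand + MEB = 234.241 - 0.236Q.
Set SMB = MC: 234.241 - 0.236Q = 36.049 + 2.121Q → Q* = 84.0866.
The Pigouvian subsidy equals MEB at Q*: 16.654 + 0.803×84.0866 = 84.1755.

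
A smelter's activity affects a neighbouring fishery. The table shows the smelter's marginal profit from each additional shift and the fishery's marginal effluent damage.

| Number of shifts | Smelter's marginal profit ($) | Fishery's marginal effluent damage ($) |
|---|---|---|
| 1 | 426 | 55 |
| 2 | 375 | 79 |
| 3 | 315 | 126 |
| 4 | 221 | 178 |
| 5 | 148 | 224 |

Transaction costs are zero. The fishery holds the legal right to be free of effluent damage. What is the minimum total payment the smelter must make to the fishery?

$438

Efficient level: marginal profit ≥ marginal effluent damage through level 4, so k* = 4.
With the fishery holding the right, the smelter must at least compensate total damage at k*: 55 + 79 + 126 + 178 = 438.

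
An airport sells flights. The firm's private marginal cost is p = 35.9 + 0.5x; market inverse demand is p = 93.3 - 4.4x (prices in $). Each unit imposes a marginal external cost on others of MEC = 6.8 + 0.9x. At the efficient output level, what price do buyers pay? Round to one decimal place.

Social marginal cost = private MC + MEC = 42.7 + 1.4x.
Set SMC = demand: 42.7 + 1.4x = 93.3 - 4.4x → x* = 8.7241.
Consumer price on the demand curve at x*: 93.3 − 4.4×8.7241 = 54.9140.

P = $54.9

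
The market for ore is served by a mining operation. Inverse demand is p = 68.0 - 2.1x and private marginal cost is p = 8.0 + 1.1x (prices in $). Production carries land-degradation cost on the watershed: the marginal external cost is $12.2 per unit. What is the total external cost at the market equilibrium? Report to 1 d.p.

Market equilibrium (private): 8.0 + 1.1x = 68.0 - 2.1x → x_m = 18.7500.
Total external cost = MEC × x_m = 12.2 × 18.7500 = 228.7500.

$228.8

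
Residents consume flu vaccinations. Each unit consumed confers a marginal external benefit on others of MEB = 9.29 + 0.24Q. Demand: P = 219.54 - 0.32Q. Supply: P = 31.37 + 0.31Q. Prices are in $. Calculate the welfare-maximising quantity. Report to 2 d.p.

Q* = 506.31

Social marginal benefit = demand + MEB = 228.83 - 0.08Q.
Set SMB = MC: 228.83 - 0.08Q = 31.37 + 0.31Q → Q* = 506.3077.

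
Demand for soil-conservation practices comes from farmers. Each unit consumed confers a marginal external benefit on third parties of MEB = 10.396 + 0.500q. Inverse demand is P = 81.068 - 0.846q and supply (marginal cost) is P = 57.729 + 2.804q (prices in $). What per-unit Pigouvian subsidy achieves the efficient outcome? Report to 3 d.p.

Social marginal benefit = demand + MEB = 91.464 - 0.346q.
Set SMB = MC: 91.464 - 0.346q = 57.729 + 2.804q → q* = 10.7095.
The Pigouvian subsidy equals MEB at q*: 10.396 + 0.500×10.7095 = 15.7508.

subsidy = $15.751 per unit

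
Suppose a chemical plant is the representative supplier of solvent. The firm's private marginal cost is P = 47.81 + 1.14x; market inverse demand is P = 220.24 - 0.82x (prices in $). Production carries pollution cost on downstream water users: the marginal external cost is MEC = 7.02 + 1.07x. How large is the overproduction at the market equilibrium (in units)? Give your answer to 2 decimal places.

33.38 units

Market equilibrium (private): 47.81 + 1.14x = 220.24 - 0.82x → x_m = 87.9745.
Social marginal cost = private MC + MEC = 54.83 + 2.21x.
Set SMC = demand: 54.83 + 2.21x = 220.24 - 0.82x → x* = 54.5908.
Gap = |87.9745 − 54.5908| = 33.3837.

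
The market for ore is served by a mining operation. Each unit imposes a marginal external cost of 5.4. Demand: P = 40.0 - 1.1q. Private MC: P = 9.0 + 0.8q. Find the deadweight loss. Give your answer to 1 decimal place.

DWL = 7.7

Market equilibrium (private): 9.0 + 0.8q = 40.0 - 1.1q → q_m = 16.3158.
Social marginal cost = private MC + MEC = 14.4 + 0.8q.
Set SMC = demand: 14.4 + 0.8q = 40.0 - 1.1q → q* = 13.4737.
The loss is the area between SMC and demand from q* to q_m; with linear curves that's a triangle of height MEC(q_m).
DWL = ½ × 2.8421 × 5.4000 = 7.6737.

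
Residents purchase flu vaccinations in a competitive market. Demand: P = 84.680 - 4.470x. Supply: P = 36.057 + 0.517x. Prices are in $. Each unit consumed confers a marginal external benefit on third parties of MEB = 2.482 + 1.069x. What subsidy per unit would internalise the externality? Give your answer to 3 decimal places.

Social marginal benefit = demand + MEB = 87.162 - 3.401x.
Set SMB = MC: 87.162 - 3.401x = 36.057 + 0.517x → x* = 13.0436.
The Pigouvian subsidy equals MEB at x*: 2.482 + 1.069×13.0436 = 16.4256.

subsidy = $16.426 per unit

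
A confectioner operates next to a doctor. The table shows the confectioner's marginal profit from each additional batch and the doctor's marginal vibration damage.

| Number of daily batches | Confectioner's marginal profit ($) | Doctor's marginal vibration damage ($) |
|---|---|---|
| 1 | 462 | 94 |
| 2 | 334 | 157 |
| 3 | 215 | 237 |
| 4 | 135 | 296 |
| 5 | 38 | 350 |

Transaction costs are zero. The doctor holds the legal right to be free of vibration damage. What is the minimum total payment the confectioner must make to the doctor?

$251

Efficient level: marginal profit ≥ marginal vibration damage through level 2, so k* = 2.
With the doctor holding the right, the confectioner must at least compensate total damage at k*: 94 + 157 = 251.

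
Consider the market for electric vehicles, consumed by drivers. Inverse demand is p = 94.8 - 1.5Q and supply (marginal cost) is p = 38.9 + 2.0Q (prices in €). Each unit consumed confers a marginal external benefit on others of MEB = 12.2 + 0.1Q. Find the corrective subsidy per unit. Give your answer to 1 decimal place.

Social marginal benefit = demand + MEB = 107.0 - 1.4Q.
Set SMB = MC: 107.0 - 1.4Q = 38.9 + 2.0Q → Q* = 20.0294.
The Pigouvian subsidy equals MEB at Q*: 12.2 + 0.1×20.0294 = 14.2029.

subsidy = €14.2 per unit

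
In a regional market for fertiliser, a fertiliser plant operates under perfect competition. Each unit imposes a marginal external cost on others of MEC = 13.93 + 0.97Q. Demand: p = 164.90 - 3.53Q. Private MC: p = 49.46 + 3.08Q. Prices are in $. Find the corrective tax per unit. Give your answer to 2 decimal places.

tax = $26.92 per unit

Social marginal cost = private MC + MEC = 63.39 + 4.05Q.
Set SMC = demand: 63.39 + 4.05Q = 164.90 - 3.53Q → Q* = 13.3918.
The Pigouvian tax equals MEC at Q*: 13.93 + 0.97×13.3918 = 26.9200.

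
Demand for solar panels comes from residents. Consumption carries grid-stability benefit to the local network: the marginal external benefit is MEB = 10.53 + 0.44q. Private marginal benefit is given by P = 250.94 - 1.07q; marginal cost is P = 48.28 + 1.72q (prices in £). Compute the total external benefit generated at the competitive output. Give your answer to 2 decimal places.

£1925.66

Market equilibrium (private): 48.28 + 1.72q = 250.94 - 1.07q → q_m = 72.6380.
Total external benefit = ∫₀^{q_m} (10.53 + 0.44q) dq = 10.53×72.6380 + ½×0.44×72.6380² = 1925.6595.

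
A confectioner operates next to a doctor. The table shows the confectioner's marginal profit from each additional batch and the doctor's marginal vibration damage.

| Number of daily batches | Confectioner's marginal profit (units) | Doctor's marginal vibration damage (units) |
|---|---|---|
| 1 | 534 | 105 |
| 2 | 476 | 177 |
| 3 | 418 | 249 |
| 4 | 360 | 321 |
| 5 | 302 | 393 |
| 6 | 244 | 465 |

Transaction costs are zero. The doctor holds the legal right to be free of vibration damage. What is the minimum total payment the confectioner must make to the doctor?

852

Efficient level: marginal profit ≥ marginal vibration damage through level 4, so k* = 4.
With the doctor holding the right, the confectioner must at least compensate total damage at k*: 105 + 177 + 249 + 321 = 852.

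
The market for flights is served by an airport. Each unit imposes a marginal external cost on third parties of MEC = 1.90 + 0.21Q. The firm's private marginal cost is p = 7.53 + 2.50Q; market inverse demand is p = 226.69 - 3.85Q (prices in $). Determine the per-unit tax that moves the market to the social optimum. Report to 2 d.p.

tax = $8.85 per unit

Social marginal cost = private MC + MEC = 9.43 + 2.71Q.
Set SMC = demand: 9.43 + 2.71Q = 226.69 - 3.85Q → Q* = 33.1189.
The Pigouvian tax equals MEC at Q*: 1.90 + 0.21×33.1189 = 8.8550.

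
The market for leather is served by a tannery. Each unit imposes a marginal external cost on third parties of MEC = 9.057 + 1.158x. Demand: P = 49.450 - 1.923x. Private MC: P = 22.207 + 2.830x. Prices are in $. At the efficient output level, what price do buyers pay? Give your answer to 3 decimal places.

Social marginal cost = private MC + MEC = 31.264 + 3.988x.
Set SMC = demand: 31.264 + 3.988x = 49.450 - 1.923x → x* = 3.0766.
Consumer price on the demand curve at x*: 49.450 − 1.923×3.0766 = 43.5337.

P = $43.534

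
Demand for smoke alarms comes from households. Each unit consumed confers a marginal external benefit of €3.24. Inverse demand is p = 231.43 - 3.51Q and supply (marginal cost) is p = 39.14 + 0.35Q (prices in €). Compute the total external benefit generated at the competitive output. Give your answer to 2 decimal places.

€161.40

Market equilibrium (private): 39.14 + 0.35Q = 231.43 - 3.51Q → Q_m = 49.8161.
Total external benefit = MEB × Q_m = 3.24 × 49.8161 = 161.4042.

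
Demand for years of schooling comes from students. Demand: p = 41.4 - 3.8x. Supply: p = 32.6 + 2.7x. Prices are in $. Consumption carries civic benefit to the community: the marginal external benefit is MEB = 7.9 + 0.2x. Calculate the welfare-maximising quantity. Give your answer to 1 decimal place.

Social marginal benefit = demand + MEB = 49.3 - 3.6x.
Set SMB = MC: 49.3 - 3.6x = 32.6 + 2.7x → x* = 2.6508.

x* = 2.7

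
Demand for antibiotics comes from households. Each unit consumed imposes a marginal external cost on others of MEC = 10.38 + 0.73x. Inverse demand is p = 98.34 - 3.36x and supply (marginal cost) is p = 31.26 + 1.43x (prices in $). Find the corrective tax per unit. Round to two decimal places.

Social marginal benefit = demand − MEC = 87.96 - 4.09x.
Set SMB = MC: 87.96 - 4.09x = 31.26 + 1.43x → x* = 10.2717.
The Pigouvian tax equals MEC at x*: 10.38 + 0.73×10.2717 = 17.8783.

tax = $17.88 per unit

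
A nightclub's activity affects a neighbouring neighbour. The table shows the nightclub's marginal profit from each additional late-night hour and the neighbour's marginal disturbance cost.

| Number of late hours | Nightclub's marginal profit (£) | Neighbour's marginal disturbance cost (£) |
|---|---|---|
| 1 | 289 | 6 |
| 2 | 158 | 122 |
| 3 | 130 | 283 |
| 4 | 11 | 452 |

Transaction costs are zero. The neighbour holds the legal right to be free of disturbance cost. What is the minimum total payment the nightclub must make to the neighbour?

£128

Efficient level: marginal profit ≥ marginal disturbance cost through level 2, so k* = 2.
With the neighbour holding the right, the nightclub must at least compensate total damage at k*: 6 + 122 = 128.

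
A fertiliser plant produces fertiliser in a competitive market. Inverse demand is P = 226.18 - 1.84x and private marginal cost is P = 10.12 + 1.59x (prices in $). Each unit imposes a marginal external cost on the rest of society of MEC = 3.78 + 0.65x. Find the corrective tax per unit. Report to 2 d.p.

tax = $37.60 per unit

Social marginal cost = private MC + MEC = 13.90 + 2.24x.
Set SMC = demand: 13.90 + 2.24x = 226.18 - 1.84x → x* = 52.0294.
The Pigouvian tax equals MEC at x*: 3.78 + 0.65×52.0294 = 37.5991.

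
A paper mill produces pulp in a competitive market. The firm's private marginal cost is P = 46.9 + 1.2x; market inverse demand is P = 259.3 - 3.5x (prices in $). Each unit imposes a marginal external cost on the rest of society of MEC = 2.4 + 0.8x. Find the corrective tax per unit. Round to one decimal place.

tax = $32.9 per unit

Social marginal cost = private MC + MEC = 49.3 + 2.0x.
Set SMC = demand: 49.3 + 2.0x = 259.3 - 3.5x → x* = 38.1818.
The Pigouvian tax equals MEC at x*: 2.4 + 0.8×38.1818 = 32.9454.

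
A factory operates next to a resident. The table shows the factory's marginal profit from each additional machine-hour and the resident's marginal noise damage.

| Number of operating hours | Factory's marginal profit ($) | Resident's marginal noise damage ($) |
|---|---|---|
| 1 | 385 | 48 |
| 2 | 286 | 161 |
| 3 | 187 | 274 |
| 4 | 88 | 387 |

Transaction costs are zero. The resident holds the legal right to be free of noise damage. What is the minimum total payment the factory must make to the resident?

Efficient level: marginal profit ≥ marginal noise damage through level 2, so k* = 2.
With the resident holding the right, the factory must at least compensate total damage at k*: 48 + 161 = 209.

$209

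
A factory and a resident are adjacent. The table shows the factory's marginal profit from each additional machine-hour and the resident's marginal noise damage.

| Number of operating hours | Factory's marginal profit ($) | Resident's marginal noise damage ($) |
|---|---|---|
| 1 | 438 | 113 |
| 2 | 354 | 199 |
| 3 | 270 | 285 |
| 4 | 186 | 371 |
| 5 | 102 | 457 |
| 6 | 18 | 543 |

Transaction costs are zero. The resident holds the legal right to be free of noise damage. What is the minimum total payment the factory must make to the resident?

$312

Efficient level: marginal profit ≥ marginal noise damage through level 2, so k* = 2.
With the resident holding the right, the factory must at least compensate total damage at k*: 113 + 199 = 312.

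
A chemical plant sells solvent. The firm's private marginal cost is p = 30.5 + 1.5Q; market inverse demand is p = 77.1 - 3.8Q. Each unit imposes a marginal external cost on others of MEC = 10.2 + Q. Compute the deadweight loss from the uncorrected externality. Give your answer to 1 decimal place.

DWL = 28.6

Market equilibrium (private): 30.5 + 1.5Q = 77.1 - 3.8Q → Q_m = 8.7925.
Social marginal cost = private MC + MEC = 40.7 + 2.5Q.
Set SMC = demand: 40.7 + 2.5Q = 77.1 - 3.8Q → Q* = 5.7778.
The loss is the area between SMC and demand from Q* to Q_m; with linear curves that's a triangle of height MEC(Q_m).
DWL = ½ × 3.0147 × 18.9925 = 28.6283.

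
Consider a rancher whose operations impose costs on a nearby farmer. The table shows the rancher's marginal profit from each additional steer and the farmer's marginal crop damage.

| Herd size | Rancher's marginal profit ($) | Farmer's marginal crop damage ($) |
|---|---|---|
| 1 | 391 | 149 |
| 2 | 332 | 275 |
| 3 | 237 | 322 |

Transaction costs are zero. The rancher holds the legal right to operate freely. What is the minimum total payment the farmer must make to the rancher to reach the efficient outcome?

$237

Left alone the rancher would choose level 3 (marginal profit stays positive).
Efficient level: k* = 2 (marginal profit ≥ marginal crop damage through 2).
The farmer must at least cover the rancher's forgone profit from cutting 3→2: 237 = 237.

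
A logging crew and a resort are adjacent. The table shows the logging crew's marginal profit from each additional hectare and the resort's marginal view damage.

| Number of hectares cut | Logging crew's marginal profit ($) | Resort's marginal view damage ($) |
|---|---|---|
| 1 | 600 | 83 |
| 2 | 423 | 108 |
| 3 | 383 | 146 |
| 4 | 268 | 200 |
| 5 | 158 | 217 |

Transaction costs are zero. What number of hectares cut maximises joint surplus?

Bargaining reaches the level where marginal profit last exceeds marginal view damage.
That holds through level 4 (268 ≥ 200) but not at 5 (158 < 217).

4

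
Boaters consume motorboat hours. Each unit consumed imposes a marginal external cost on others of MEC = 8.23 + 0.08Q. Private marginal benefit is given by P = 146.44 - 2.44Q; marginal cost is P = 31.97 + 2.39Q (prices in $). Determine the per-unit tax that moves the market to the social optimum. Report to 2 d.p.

tax = $9.96 per unit

Social marginal benefit = demand − MEC = 138.21 - 2.52Q.
Set SMB = MC: 138.21 - 2.52Q = 31.97 + 2.39Q → Q* = 21.6375.
The Pigouvian tax equals MEC at Q*: 8.23 + 0.08×21.6375 = 9.9610.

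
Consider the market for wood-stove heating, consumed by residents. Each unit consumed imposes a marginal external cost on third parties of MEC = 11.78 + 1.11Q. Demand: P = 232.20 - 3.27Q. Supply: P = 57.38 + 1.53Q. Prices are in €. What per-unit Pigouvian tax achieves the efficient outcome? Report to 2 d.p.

Social marginal benefit = demand − MEC = 220.42 - 4.38Q.
Set SMB = MC: 220.42 - 4.38Q = 57.38 + 1.53Q → Q* = 27.5871.
The Pigouvian tax equals MEC at Q*: 11.78 + 1.11×27.5871 = 42.4017.

tax = €42.40 per unit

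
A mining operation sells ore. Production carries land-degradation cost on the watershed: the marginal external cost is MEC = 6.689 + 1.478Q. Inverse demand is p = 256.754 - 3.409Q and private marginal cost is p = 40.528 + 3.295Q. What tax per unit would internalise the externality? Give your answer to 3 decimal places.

Social marginal cost = private MC + MEC = 47.217 + 4.773Q.
Set SMC = demand: 47.217 + 4.773Q = 256.754 - 3.409Q → Q* = 25.6095.
The Pigouvian tax equals MEC at Q*: 6.689 + 1.478×25.6095 = 44.5398.

tax = 44.540 per unit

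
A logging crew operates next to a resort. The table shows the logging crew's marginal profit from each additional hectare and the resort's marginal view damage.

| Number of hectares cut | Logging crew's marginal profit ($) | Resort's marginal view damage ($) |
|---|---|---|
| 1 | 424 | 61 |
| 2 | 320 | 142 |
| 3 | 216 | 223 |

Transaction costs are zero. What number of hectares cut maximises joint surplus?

2

Bargaining reaches the level where marginal profit last exceeds marginal view damage.
That holds through level 2 (320 ≥ 142) but not at 3 (216 < 223).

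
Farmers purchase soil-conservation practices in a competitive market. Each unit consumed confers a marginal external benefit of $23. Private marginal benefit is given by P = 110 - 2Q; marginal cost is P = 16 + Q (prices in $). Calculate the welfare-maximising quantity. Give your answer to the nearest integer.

Social marginal benefit = demand + MEB = 133 - 2Q.
Set SMB = MC: 133 - 2Q = 16 + Q → Q* = 39.0000.

Q* = 39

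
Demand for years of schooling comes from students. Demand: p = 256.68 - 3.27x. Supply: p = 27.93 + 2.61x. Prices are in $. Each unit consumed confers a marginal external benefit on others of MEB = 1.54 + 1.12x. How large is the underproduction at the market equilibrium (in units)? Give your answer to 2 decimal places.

Market equilibrium (private): 27.93 + 2.61x = 256.68 - 3.27x → x_m = 38.9031.
Social marginal benefit = demand + MEB = 258.22 - 2.15x.
Set SMB = MC: 258.22 - 2.15x = 27.93 + 2.61x → x* = 48.3803.
Gap = |38.9031 − 48.3803| = 9.4772.

9.48 units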